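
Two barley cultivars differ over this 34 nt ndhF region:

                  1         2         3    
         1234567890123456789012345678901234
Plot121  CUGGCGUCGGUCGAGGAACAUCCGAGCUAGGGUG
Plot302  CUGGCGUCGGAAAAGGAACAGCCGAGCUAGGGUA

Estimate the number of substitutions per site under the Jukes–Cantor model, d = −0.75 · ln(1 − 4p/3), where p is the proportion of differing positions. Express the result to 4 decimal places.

0.1637

The sequences differ at positions 11 (U/A), 12 (C/A), 13 (G/A), 21 (U/G), 34 (G/A).
p = 5/34 = 0.147059.
d = −0.75 · ln(1 − (4/3)·0.147059) = −0.75 · ln(0.803921) = −0.75 · (-0.218254) = 0.1637.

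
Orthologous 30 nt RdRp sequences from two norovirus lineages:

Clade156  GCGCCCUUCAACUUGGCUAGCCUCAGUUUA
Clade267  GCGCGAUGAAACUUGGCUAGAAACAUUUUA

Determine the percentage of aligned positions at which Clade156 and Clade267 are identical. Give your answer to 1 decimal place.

The sequences differ at positions 5 (C/G), 6 (C/A), 8 (U/G), 9 (C/A), 21 (C/A), 22 (C/A), 23 (U/A), 26 (G/U).
22 of the 30 sites match, so the percent identity is 22/30 × 100 = 73.3%.

73.3%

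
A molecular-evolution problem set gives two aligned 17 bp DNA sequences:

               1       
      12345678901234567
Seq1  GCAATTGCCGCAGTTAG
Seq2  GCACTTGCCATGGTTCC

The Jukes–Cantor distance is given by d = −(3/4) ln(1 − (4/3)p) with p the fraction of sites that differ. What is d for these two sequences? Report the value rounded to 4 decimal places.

The sequences differ at positions 4 (A/C), 10 (G/A), 11 (C/T), 12 (A/G), 16 (A/C), 17 (G/C).
p = 6/17 = 0.352941.
d = −0.75 · ln(1 − (4/3)·0.352941) = −0.75 · ln(0.529412) = −0.75 · (-0.635988) = 0.4770.

0.4770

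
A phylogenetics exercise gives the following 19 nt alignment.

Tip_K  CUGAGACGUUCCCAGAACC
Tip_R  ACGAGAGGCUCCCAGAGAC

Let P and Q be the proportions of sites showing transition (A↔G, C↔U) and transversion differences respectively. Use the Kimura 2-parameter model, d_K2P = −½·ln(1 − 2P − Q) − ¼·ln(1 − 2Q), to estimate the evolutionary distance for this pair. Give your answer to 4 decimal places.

0.4158

The sequences differ at positions 1 (C/A, transversion), 2 (U/C, transition), 7 (C/G, transversion), 9 (U/C, transition), 17 (A/G, transition), 18 (C/A, transversion).
Of the 6 differences, 3 transitions and 3 transversions over 19 sites: P = 3/19 = 0.157895, Q = 3/19 = 0.157895.
d = −0.5·ln(0.526315) − 0.25·ln(0.684210) = −0.5·(-0.641855) − 0.25·(-0.379490) = 0.4158.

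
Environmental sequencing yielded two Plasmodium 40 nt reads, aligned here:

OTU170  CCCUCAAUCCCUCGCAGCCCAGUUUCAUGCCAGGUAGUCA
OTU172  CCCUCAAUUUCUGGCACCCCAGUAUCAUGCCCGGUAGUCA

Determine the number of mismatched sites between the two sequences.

The sequences differ at positions 9 (C/U), 10 (C/U), 13 (C/G), 17 (G/C), 24 (U/A), 32 (A/C).
That gives 6 mismatches out of 40 aligned sites, so the Hamming distance is 6.

6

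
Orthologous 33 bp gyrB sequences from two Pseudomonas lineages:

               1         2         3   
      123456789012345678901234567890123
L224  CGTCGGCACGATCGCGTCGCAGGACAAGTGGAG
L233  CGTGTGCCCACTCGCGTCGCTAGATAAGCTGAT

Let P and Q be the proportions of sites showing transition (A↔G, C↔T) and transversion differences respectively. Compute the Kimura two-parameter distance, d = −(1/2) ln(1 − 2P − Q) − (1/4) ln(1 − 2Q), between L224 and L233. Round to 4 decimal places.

The sequences differ at positions 4 (C/G, transversion), 5 (G/T, transversion), 8 (A/C, transversion), 10 (G/A, transition), 11 (A/C, transversion), 21 (A/T, transversion), 22 (G/A, transition), 25 (C/T, transition), 29 (T/C, transition), 30 (G/T, transversion), 33 (G/T, transversion).
Of the 11 differences, 4 transitions and 7 transversions over 33 sites: P = 4/33 = 0.121212, Q = 7/33 = 0.212121.
d = −0.5·ln(0.545455) − 0.25·ln(0.575758) = −0.5·(-0.606135) − 0.25·(-0.552068) = 0.4411.

0.4411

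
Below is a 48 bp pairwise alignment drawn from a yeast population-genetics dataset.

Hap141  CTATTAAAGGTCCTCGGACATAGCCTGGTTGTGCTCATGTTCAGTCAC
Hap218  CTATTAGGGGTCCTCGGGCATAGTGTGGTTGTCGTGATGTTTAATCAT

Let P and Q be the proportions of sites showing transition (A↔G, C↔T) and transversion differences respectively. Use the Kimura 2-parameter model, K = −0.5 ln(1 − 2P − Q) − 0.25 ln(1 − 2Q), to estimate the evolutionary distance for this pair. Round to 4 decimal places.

Differing sites — 7:A/G (Ti); 8:A/G (Ti); 18:A/G (Ti); 24:C/T (Ti); 25:C/G (Tv); 33:G/C (Tv); 34:C/G (Tv); 36:C/G (Tv); 42:C/T (Ti); 44:G/A (Ti); 48:C/T (Ti).
Of the 11 differences, 7 transitions and 4 transversions over 48 sites: P = 7/48 = 0.145833, Q = 4/48 = 0.083333.
d = −0.5·ln(0.625001) − 0.25·ln(0.833334) = −0.5·(-0.470002) − 0.25·(-0.182321) = 0.2806.

0.2806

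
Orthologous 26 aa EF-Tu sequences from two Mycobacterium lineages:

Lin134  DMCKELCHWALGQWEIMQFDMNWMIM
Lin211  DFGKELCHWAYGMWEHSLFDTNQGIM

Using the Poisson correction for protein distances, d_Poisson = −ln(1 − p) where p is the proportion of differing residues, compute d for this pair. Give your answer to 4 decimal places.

Mismatches occur at site 2 (M→F), site 3 (C→G), site 11 (L→Y), site 13 (Q→M), site 16 (I→H), site 17 (M→S), site 18 (Q→L), site 21 (M→T), site 23 (W→Q), site 24 (M→G).
p = 10/26 = 0.384615.
d = −ln(1 − 0.384615) = −ln(0.615385) = 0.4855.

0.4855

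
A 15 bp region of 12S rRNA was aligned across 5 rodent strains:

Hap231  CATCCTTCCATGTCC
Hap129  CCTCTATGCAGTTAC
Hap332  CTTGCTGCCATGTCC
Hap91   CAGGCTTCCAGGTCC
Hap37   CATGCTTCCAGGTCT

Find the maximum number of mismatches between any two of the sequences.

9

Pairwise Hamming distances:
  Hap231 vs Hap129: 7
  Hap231 vs Hap332: 3
  Hap231 vs Hap91: 3
  Hap231 vs Hap37: 3
  Hap129 vs Hap332: 9
  Hap129 vs Hap91: 8
  Hap129 vs Hap37: 8
  Hap332 vs Hap91: 4
  Hap332 vs Hap37: 4
  Hap91 vs Hap37: 2
The largest is 9, between Hap129 and Hap332.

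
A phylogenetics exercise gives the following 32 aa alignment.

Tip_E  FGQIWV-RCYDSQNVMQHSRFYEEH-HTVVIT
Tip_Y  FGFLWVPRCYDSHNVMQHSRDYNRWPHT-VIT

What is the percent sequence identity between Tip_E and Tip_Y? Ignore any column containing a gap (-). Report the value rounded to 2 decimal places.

Excluding the 3 gap columns leaves 29 comparable sites.
The sequences differ at positions 3 (Q/F), 4 (I/L), 13 (Q/H), 21 (F/D), 23 (E/N), 24 (E/R), 25 (H/W).
22 of the 29 comparable sites match, so the percent identity is 22/29 × 100 = 75.86%.

75.86%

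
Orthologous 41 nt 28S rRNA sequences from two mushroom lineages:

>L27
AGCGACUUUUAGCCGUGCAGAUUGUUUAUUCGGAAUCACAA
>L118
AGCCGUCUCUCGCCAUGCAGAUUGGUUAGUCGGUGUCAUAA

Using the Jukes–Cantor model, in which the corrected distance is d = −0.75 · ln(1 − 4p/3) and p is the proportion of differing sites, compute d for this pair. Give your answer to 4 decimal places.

0.3710

The sequences differ at positions 4 (G/C), 5 (A/G), 6 (C/U), 7 (U/C), 9 (U/C), 11 (A/C), 15 (G/A), 25 (U/G), 29 (U/G), 34 (A/U), 35 (A/G), 39 (C/U).
p = 12/41 = 0.292683.
d = −0.75 · ln(1 − (4/3)·0.292683) = −0.75 · ln(0.609756) = −0.75 · (-0.494696) = 0.3710.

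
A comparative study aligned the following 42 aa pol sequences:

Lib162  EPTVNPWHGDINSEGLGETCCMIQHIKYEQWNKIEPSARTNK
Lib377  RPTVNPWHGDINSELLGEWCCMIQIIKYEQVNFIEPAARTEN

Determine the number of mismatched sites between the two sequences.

Differing sites — 1:E/R; 15:G/L; 19:T/W; 25:H/I; 31:W/V; 33:K/F; 37:S/A; 41:N/E; 42:K/N.
That gives 9 mismatches out of 42 aligned sites, so the Hamming distance is 9.

9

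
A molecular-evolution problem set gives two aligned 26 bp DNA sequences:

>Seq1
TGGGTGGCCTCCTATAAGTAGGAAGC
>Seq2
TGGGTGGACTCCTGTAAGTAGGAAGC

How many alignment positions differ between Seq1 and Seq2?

The sequences differ at positions 8 (C/A), 14 (A/G).
That gives 2 mismatches out of 26 aligned sites, so the Hamming distance is 2.

2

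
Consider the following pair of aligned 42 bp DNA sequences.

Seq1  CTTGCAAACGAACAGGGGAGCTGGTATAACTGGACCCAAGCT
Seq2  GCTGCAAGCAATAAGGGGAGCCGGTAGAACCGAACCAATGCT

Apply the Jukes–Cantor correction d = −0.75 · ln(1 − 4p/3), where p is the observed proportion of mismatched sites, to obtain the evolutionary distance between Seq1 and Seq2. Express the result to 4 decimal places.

0.3597

The sequences differ at positions 1 (C/G), 2 (T/C), 8 (A/G), 10 (G/A), 12 (A/T), 13 (C/A), 22 (T/C), 27 (T/G), 31 (T/C), 33 (G/A), 37 (C/A), 39 (A/T).
p = 12/42 = 0.285714.
d = −0.75 · ln(1 − (4/3)·0.285714) = −0.75 · ln(0.619048) = −0.75 · (-0.479572) = 0.3597.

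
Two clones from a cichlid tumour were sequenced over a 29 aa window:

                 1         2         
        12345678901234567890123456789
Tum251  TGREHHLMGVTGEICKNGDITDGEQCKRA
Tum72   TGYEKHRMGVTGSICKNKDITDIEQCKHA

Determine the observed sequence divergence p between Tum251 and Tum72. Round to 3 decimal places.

0.241

The sequences differ at positions 3 (R/Y), 5 (H/K), 7 (L/R), 13 (E/S), 18 (G/K), 23 (G/I), 28 (R/H).
There are 7 differences over 29 sites, so p = 7/29 = 0.241.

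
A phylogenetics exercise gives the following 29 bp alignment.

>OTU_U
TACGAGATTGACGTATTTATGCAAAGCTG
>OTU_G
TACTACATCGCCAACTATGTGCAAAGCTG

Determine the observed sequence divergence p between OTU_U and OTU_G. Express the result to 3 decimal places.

The sequences differ at positions 4 (G/T), 6 (G/C), 9 (T/C), 11 (A/C), 13 (G/A), 14 (T/A), 15 (A/C), 17 (T/A), 19 (A/G).
There are 9 differences over 29 sites, so p = 9/29 = 0.310.

0.310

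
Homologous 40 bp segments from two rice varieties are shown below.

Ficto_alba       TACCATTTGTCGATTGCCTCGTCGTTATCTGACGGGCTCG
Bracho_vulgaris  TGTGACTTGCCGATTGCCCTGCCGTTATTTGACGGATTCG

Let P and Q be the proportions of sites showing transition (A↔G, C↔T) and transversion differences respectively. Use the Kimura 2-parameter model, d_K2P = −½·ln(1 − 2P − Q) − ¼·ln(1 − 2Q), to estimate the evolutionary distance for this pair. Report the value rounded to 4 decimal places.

0.3850

The sequences differ at positions 2 (A/G, transition), 3 (C/T, transition), 4 (C/G, transversion), 6 (T/C, transition), 10 (T/C, transition), 19 (T/C, transition), 20 (C/T, transition), 22 (T/C, transition), 29 (C/T, transition), 36 (G/A, transition), 37 (C/T, transition).
Of the 11 differences, 10 transitions and 1 transversion over 40 sites: P = 10/40 = 0.250000, Q = 1/40 = 0.025000.
d = −0.5·ln(0.475000) − 0.25·ln(0.950000) = −0.5·(-0.744440) − 0.25·(-0.051293) = 0.3850.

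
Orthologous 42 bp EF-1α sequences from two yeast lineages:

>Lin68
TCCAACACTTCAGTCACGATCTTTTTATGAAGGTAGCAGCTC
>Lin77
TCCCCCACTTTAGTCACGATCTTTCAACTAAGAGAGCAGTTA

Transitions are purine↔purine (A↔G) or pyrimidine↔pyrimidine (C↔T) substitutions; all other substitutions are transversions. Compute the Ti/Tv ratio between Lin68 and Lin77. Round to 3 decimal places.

0.833

Differing sites — 4:A/C (Tv); 5:A/C (Tv); 11:C/T (Ti); 25:T/C (Ti); 26:T/A (Tv); 28:T/C (Ti); 29:G/T (Tv); 33:G/A (Ti); 34:T/G (Tv); 40:C/T (Ti); 42:C/A (Tv).
Of the 11 differences, 5 transitions and 6 transversions, so Ti/Tv = 5/6 = 0.833.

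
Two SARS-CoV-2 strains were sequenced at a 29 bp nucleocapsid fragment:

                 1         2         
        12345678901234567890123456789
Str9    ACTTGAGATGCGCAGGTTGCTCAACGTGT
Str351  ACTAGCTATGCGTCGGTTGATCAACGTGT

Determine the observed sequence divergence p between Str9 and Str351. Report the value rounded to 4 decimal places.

Mismatches occur at site 4 (T↔A), site 6 (A↔C), site 7 (G↔T), site 13 (C↔T), site 14 (A↔C), site 20 (C↔A).
There are 6 differences over 29 sites, so p = 6/29 = 0.2069.

0.2069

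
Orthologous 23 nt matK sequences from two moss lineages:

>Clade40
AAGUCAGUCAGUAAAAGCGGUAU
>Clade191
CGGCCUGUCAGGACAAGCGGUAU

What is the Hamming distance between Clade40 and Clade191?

The sequences differ at positions 1 (A/C), 2 (A/G), 4 (U/C), 6 (A/U), 12 (U/G), 14 (A/C).
That gives 6 mismatches out of 23 aligned sites, so the Hamming distance is 6.

6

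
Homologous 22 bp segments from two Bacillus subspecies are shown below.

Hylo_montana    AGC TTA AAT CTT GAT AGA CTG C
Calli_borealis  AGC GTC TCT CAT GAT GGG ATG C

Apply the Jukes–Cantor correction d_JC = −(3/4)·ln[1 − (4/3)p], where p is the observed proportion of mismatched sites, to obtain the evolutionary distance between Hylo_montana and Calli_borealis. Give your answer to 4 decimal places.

0.4975

Mismatches occur at site 4 (T→G), site 6 (A→C), site 7 (A→T), site 8 (A→C), site 11 (T→A), site 16 (A→G), site 18 (A→G), site 19 (C→A).
p = 8/22 = 0.363636.
d = −0.75 · ln(1 − (4/3)·0.363636) = −0.75 · ln(0.515152) = −0.75 · (-0.663293) = 0.4975.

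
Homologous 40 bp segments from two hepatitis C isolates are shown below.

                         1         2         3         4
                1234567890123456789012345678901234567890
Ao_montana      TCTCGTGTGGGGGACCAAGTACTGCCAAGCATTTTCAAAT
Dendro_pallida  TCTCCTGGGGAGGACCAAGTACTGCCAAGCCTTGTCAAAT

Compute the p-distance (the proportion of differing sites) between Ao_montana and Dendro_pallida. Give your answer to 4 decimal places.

Mismatches occur at site 5 (G→C), site 8 (T→G), site 11 (G→A), site 31 (A→C), site 34 (T→G).
There are 5 differences over 40 sites, so p = 5/40 = 0.1250.

0.1250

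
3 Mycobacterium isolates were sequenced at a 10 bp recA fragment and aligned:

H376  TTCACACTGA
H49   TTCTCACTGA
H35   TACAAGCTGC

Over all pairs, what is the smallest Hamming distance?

1

Pairwise Hamming distances:
  H376 vs H49: 1
  H376 vs H35: 4
  H49 vs H35: 5
The smallest is 1, between H376 and H49.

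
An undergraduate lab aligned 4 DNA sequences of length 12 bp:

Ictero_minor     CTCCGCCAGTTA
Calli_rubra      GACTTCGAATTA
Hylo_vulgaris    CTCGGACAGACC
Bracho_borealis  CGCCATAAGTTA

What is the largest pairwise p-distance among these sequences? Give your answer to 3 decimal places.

0.833

Pairwise Hamming distances:
  Ictero_minor vs Calli_rubra: 6
  Ictero_minor vs Hylo_vulgaris: 5
  Ictero_minor vs Bracho_borealis: 4
  Calli_rubra vs Hylo_vulgaris: 10
  Calli_rubra vs Bracho_borealis: 7
  Hylo_vulgaris vs Bracho_borealis: 8
The largest is 10 mismatches, between Calli_rubra and Hylo_vulgaris; p = 10/12 = 0.833.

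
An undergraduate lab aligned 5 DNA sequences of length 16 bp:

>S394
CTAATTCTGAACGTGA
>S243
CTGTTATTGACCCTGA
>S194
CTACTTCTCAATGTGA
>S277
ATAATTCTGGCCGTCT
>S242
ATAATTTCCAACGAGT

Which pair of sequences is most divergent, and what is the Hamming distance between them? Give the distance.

10

Pairwise Hamming distances:
  S394 vs S243: 6
  S394 vs S194: 3
  S394 vs S277: 5
  S394 vs S242: 6
  S243 vs S194: 8
  S243 vs S277: 9
  S243 vs S242: 10
  S194 vs S277: 8
  S194 vs S242: 7
  S277 vs S242: 7
The largest is 10, between S243 and S242.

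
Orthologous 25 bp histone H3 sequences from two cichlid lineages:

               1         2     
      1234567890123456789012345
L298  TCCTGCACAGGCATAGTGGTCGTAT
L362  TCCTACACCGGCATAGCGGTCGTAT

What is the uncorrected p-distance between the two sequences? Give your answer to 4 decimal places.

0.1200

Differing sites — 5:G/A; 9:A/C; 17:T/C.
There are 3 differences over 25 sites, so p = 3/25 = 0.1200.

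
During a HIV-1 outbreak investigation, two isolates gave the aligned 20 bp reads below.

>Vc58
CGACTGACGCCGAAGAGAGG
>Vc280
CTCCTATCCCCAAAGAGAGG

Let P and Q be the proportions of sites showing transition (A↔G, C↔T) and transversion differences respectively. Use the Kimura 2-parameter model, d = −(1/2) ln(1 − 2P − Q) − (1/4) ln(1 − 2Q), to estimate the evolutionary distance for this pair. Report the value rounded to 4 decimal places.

The sequences differ at positions 2 (G/T, transversion), 3 (A/C, transversion), 6 (G/A, transition), 7 (A/T, transversion), 9 (G/C, transversion), 12 (G/A, transition).
Of the 6 differences, 2 transitions and 4 transversions over 20 sites: P = 2/20 = 0.100000, Q = 4/20 = 0.200000.
d = −0.5·ln(0.600000) − 0.25·ln(0.600000) = −0.5·(-0.510826) − 0.25·(-0.510826) = 0.3831.

0.3831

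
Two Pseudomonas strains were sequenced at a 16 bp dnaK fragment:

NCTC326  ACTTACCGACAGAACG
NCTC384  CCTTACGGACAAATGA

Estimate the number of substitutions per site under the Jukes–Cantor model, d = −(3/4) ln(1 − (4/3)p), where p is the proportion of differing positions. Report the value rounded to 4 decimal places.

Differing sites — 1:A/C; 7:C/G; 12:G/A; 14:A/T; 15:C/G; 16:G/A.
p = 6/16 = 0.375000.
d = −0.75 · ln(1 − (4/3)·0.375000) = −0.75 · ln(0.500000) = −0.75 · (-0.693147) = 0.5199.

0.5199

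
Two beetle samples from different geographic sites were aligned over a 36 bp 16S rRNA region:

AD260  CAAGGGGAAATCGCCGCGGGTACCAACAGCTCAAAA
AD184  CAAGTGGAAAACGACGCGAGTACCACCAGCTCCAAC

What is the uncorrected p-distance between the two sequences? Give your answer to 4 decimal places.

0.1944

Differing sites — 5:G/T; 11:T/A; 14:C/A; 19:G/A; 26:A/C; 33:A/C; 36:A/C.
There are 7 differences over 36 sites, so p = 7/36 = 0.1944.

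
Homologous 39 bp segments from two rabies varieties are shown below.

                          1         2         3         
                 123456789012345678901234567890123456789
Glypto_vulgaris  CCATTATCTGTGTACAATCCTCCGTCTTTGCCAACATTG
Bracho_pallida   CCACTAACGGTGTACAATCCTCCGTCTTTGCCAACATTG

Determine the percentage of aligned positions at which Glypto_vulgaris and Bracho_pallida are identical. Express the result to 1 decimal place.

92.3%

The sequences differ at positions 4 (T/C), 7 (T/A), 9 (T/G).
36 of the 39 sites match, so the percent identity is 36/39 × 100 = 92.3%.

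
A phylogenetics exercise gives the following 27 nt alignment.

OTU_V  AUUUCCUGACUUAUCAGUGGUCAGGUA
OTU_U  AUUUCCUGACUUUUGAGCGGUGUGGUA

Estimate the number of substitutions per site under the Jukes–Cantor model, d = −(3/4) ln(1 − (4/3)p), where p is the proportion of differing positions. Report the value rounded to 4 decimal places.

The sequences differ at positions 13 (A/U), 15 (C/G), 18 (U/C), 22 (C/G), 23 (A/U).
p = 5/27 = 0.185185.
d = −0.75 · ln(1 − (4/3)·0.185185) = −0.75 · ln(0.753087) = −0.75 · (-0.283575) = 0.2127.

0.2127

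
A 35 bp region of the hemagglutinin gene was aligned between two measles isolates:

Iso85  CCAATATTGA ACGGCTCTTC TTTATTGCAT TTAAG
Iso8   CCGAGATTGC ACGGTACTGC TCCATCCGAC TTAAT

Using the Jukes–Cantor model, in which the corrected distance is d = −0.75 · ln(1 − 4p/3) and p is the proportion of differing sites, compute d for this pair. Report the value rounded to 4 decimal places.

0.5128

The sequences differ at positions 3 (A/G), 5 (T/G), 10 (A/C), 15 (C/T), 16 (T/A), 19 (T/G), 22 (T/C), 23 (T/C), 26 (T/C), 27 (G/C), 28 (C/G), 30 (T/C), 35 (G/T).
p = 13/35 = 0.371429.
d = −0.75 · ln(1 − (4/3)·0.371429) = −0.75 · ln(0.504761) = −0.75 · (-0.683670) = 0.5128.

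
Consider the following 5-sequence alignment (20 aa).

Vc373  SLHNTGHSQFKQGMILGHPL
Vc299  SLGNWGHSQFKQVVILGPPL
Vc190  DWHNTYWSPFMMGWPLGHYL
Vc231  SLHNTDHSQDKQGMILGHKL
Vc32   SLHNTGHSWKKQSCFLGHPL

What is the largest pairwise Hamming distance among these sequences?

14

Pairwise Hamming distances:
  Vc373 vs Vc299: 5
  Vc373 vs Vc190: 10
  Vc373 vs Vc231: 3
  Vc373 vs Vc32: 5
  Vc299 vs Vc190: 14
  Vc299 vs Vc231: 8
  Vc299 vs Vc32: 8
  Vc190 vs Vc231: 11
  Vc190 vs Vc32: 12
  Vc231 vs Vc32: 7
The largest is 14, between Vc299 and Vc190.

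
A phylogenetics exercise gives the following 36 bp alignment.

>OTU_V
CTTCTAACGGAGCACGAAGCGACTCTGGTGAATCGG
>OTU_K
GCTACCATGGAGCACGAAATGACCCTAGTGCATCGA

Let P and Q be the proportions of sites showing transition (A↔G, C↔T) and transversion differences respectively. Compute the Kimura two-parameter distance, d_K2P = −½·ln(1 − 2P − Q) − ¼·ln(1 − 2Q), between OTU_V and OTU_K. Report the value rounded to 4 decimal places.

0.4683

The sequences differ at positions 1 (C/G, transversion), 2 (T/C, transition), 4 (C/A, transversion), 5 (T/C, transition), 6 (A/C, transversion), 8 (C/T, transition), 19 (G/A, transition), 20 (C/T, transition), 24 (T/C, transition), 27 (G/A, transition), 31 (A/C, transversion), 36 (G/A, transition).
Of the 12 differences, 8 transitions and 4 transversions over 36 sites: P = 8/36 = 0.222222, Q = 4/36 = 0.111111.
d = −0.5·ln(0.444445) − 0.25·ln(0.777778) = −0.5·(-0.810929) − 0.25·(-0.251314) = 0.4683.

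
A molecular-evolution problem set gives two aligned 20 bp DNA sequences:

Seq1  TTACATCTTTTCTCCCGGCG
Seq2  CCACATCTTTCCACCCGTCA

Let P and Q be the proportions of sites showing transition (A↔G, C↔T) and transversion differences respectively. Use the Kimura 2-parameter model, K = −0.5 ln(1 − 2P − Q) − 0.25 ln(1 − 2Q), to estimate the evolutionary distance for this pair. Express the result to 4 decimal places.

0.4024

Differing sites — 1:T/C (Ti); 2:T/C (Ti); 11:T/C (Ti); 13:T/A (Tv); 18:G/T (Tv); 20:G/A (Ti).
Of the 6 differences, 4 transitions and 2 transversions over 20 sites: P = 4/20 = 0.200000, Q = 2/20 = 0.100000.
d = −0.5·ln(0.500000) − 0.25·ln(0.800000) = −0.5·(-0.693147) − 0.25·(-0.223144) = 0.4024.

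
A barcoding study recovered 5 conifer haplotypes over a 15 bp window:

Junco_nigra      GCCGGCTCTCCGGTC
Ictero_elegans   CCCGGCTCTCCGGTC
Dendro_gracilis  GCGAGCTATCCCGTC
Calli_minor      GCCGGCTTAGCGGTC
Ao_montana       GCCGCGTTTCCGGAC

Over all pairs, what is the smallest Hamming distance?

1

Pairwise Hamming distances:
  Junco_nigra vs Ictero_elegans: 1
  Junco_nigra vs Dendro_gracilis: 4
  Junco_nigra vs Calli_minor: 3
  Junco_nigra vs Ao_montana: 4
  Ictero_elegans vs Dendro_gracilis: 5
  Ictero_elegans vs Calli_minor: 4
  Ictero_elegans vs Ao_montana: 5
  Dendro_gracilis vs Calli_minor: 6
  Dendro_gracilis vs Ao_montana: 7
  Calli_minor vs Ao_montana: 5
The smallest is 1, between Junco_nigra and Ictero_elegans.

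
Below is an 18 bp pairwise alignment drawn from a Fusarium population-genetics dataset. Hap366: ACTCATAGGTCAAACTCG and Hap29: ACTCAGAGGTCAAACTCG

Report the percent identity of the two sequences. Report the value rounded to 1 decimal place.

94.4%

Differing sites — 6:T/G.
17 of the 18 sites match, so the percent identity is 17/18 × 100 = 94.4%.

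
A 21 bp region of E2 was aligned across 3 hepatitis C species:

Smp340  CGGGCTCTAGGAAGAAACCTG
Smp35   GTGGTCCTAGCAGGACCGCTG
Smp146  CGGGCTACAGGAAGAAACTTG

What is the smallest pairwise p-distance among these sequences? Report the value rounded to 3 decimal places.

Pairwise Hamming distances:
  Smp340 vs Smp35: 9
  Smp340 vs Smp146: 3
  Smp35 vs Smp146: 12
The smallest is 3 mismatches, between Smp340 and Smp146; p = 3/21 = 0.143.

0.143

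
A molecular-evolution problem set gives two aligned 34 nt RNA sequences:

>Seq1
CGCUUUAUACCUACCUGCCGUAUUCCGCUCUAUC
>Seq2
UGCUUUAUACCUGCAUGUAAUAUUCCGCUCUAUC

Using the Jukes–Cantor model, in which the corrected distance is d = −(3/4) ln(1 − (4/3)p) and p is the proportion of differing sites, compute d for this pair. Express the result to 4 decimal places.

0.2012

The sequences differ at positions 1 (C/U), 13 (A/G), 15 (C/A), 18 (C/U), 19 (C/A), 20 (G/A).
p = 6/34 = 0.176471.
d = −0.75 · ln(1 − (4/3)·0.176471) = −0.75 · ln(0.764705) = −0.75 · (-0.268265) = 0.2012.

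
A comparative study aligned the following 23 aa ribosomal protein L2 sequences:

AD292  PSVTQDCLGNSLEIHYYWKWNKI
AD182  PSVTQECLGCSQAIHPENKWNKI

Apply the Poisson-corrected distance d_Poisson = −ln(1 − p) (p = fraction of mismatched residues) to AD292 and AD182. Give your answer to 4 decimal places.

The sequences differ at positions 6 (D/E), 10 (N/C), 12 (L/Q), 13 (E/A), 16 (Y/P), 17 (Y/E), 18 (W/N).
p = 7/23 = 0.304348.
d = −ln(1 − 0.304348) = −ln(0.695652) = 0.3629.

0.3629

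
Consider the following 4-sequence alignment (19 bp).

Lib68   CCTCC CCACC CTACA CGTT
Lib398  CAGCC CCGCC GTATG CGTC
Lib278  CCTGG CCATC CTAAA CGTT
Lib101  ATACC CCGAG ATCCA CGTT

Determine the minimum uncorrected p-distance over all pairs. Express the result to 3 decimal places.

Pairwise Hamming distances:
  Lib68 vs Lib398: 7
  Lib68 vs Lib278: 4
  Lib68 vs Lib101: 8
  Lib398 vs Lib278: 10
  Lib398 vs Lib101: 10
  Lib278 vs Lib101: 11
The smallest is 4 mismatches, between Lib68 and Lib278; p = 4/19 = 0.211.

0.211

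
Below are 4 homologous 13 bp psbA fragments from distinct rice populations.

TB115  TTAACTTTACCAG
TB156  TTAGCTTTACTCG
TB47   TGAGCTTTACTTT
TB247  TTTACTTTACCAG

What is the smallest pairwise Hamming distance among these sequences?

Pairwise Hamming distances:
  TB115 vs TB156: 3
  TB115 vs TB47: 5
  TB115 vs TB247: 1
  TB156 vs TB47: 3
  TB156 vs TB247: 4
  TB47 vs TB247: 6
The smallest is 1, between TB115 and TB247.

1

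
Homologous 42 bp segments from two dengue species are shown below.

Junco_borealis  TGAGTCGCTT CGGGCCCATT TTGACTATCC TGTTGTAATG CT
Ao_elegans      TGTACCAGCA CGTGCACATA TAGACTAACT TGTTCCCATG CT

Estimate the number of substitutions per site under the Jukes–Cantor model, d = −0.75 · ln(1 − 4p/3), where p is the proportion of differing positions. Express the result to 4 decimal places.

0.5319

The sequences differ at positions 3 (A/T), 4 (G/A), 5 (T/C), 7 (G/A), 8 (C/G), 9 (T/C), 10 (T/A), 13 (G/T), 16 (C/A), 20 (T/A), 22 (T/A), 28 (T/A), 30 (C/T), 35 (G/C), 36 (T/C), 37 (A/C).
p = 16/42 = 0.380952.
d = −0.75 · ln(1 − (4/3)·0.380952) = −0.75 · ln(0.492064) = −0.75 · (-0.709146) = 0.5319.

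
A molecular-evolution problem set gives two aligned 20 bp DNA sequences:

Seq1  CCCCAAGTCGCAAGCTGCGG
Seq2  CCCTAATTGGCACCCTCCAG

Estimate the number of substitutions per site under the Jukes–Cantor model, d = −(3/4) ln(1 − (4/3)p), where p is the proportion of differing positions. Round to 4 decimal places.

Differing sites — 4:C/T; 7:G/T; 9:C/G; 13:A/C; 14:G/C; 17:G/C; 19:G/A.
p = 7/20 = 0.350000.
d = −0.75 · ln(1 − (4/3)·0.350000) = −0.75 · ln(0.533333) = −0.75 · (-0.628609) = 0.4715.

0.4715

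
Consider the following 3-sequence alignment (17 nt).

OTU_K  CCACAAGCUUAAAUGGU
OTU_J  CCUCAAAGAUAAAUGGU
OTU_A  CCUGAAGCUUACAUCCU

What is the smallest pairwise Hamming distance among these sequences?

4

Pairwise Hamming distances:
  OTU_K vs OTU_J: 4
  OTU_K vs OTU_A: 5
  OTU_J vs OTU_A: 7
The smallest is 4, between OTU_K and OTU_J.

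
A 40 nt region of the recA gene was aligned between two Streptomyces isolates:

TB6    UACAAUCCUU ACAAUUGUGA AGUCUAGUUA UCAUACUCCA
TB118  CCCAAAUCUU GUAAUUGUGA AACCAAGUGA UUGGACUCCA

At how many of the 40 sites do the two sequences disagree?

13

Mismatches occur at site 1 (U↔C), site 2 (A↔C), site 6 (U↔A), site 7 (C↔U), site 11 (A↔G), site 12 (C↔U), site 22 (G↔A), site 23 (U↔C), site 25 (U↔A), site 29 (U↔G), site 32 (C↔U), site 33 (A↔G), site 34 (U↔G).
That gives 13 mismatches out of 40 aligned sites, so the Hamming distance is 13.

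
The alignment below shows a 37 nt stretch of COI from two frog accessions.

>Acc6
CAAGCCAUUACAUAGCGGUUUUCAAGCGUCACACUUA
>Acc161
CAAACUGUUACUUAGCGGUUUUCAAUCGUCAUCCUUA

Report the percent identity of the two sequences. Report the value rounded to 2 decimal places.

Differing sites — 4:G/A; 6:C/U; 7:A/G; 12:A/U; 26:G/U; 32:C/U; 33:A/C.
30 of the 37 sites match, so the percent identity is 30/37 × 100 = 81.08%.

81.08%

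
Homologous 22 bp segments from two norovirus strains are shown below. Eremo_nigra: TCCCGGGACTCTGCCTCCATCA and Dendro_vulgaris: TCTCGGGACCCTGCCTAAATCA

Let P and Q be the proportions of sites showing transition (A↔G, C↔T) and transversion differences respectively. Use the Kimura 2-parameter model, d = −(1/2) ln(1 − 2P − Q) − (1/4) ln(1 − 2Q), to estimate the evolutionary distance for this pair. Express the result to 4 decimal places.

0.2094

The sequences differ at positions 3 (C/T, transition), 10 (T/C, transition), 17 (C/A, transversion), 18 (C/A, transversion).
Of the 4 differences, 2 transitions and 2 transversions over 22 sites: P = 2/22 = 0.090909, Q = 2/22 = 0.090909.
d = −0.5·ln(0.727273) − 0.25·ln(0.818182) = −0.5·(-0.318453) − 0.25·(-0.200670) = 0.2094.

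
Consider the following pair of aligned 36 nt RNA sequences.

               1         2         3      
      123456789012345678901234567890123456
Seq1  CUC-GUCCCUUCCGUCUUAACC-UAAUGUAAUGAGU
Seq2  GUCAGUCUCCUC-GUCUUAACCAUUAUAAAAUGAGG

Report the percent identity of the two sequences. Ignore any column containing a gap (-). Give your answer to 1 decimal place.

Excluding the 3 gap columns leaves 33 comparable sites.
Differing sites — 1:C/G; 8:C/U; 10:U/C; 25:A/U; 28:G/A; 29:U/A; 36:U/G.
26 of the 33 comparable sites match, so the percent identity is 26/33 × 100 = 78.8%.

78.8%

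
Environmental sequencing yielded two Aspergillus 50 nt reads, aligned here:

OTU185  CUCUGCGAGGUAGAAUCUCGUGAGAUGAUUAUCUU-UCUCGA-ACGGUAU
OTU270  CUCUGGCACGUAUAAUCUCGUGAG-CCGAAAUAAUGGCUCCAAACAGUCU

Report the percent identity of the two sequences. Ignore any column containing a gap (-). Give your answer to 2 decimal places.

Excluding the 3 gap columns leaves 47 comparable sites.
Mismatches occur at site 6 (C↔G), site 7 (G↔C), site 9 (G↔C), site 13 (G↔U), site 26 (U↔C), site 27 (G↔C), site 28 (A↔G), site 29 (U↔A), site 30 (U↔A), site 33 (C↔A), site 34 (U↔A), site 37 (U↔G), site 41 (G↔C), site 46 (G↔A), site 49 (A↔C).
32 of the 47 comparable sites match, so the percent identity is 32/47 × 100 = 68.09%.

68.09%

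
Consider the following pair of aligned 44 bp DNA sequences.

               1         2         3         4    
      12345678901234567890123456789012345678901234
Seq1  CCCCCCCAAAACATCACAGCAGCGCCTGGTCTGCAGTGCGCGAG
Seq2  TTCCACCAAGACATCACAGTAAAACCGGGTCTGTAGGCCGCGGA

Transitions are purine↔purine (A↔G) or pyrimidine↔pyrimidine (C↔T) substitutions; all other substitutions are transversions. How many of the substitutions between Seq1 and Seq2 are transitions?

The sequences differ at positions 1 (C/T, transition), 2 (C/T, transition), 5 (C/A, transversion), 10 (A/G, transition), 20 (C/T, transition), 22 (G/A, transition), 23 (C/A, transversion), 24 (G/A, transition), 27 (T/G, transversion), 34 (C/T, transition), 37 (T/G, transversion), 38 (G/C, transversion), 43 (A/G, transition), 44 (G/A, transition).
Of the 14 differences, 9 transitions and 5 transversions, so the answer is 9.

9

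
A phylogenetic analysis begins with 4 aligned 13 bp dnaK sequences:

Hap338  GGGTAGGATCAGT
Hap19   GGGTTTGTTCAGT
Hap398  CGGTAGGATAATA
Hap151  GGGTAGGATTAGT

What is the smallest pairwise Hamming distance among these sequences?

1

Pairwise Hamming distances:
  Hap338 vs Hap19: 3
  Hap338 vs Hap398: 4
  Hap338 vs Hap151: 1
  Hap19 vs Hap398: 7
  Hap19 vs Hap151: 4
  Hap398 vs Hap151: 4
The smallest is 1, between Hap338 and Hap151.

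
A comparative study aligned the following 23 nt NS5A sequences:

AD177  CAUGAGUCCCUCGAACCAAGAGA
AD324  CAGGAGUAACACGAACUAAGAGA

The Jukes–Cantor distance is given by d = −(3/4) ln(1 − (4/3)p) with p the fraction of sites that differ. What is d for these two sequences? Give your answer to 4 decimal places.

0.2567

Mismatches occur at site 3 (U→G), site 8 (C→A), site 9 (C→A), site 11 (U→A), site 17 (C→U).
p = 5/23 = 0.217391.
d = −0.75 · ln(1 − (4/3)·0.217391) = −0.75 · ln(0.710145) = −0.75 · (-0.342286) = 0.2567.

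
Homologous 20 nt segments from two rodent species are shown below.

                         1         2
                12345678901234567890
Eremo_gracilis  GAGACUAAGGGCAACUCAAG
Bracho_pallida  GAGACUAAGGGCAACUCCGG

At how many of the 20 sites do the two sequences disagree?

2

Mismatches occur at site 18 (A→C), site 19 (A→G).
That gives 2 mismatches out of 20 aligned sites, so the Hamming distance is 2.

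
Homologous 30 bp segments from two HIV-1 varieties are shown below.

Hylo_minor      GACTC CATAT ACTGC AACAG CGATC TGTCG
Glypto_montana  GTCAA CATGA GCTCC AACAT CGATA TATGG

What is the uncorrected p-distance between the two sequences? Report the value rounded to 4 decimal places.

0.3667

The sequences differ at positions 2 (A/T), 4 (T/A), 5 (C/A), 9 (A/G), 10 (T/A), 11 (A/G), 14 (G/C), 20 (G/T), 25 (C/A), 27 (G/A), 29 (C/G).
There are 11 differences over 30 sites, so p = 11/30 = 0.3667.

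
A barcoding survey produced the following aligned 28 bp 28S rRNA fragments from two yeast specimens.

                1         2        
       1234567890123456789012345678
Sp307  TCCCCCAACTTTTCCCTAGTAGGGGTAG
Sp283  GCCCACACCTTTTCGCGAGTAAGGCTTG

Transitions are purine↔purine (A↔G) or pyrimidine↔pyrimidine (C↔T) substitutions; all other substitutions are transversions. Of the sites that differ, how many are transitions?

The sequences differ at positions 1 (T/G, transversion), 5 (C/A, transversion), 8 (A/C, transversion), 15 (C/G, transversion), 17 (T/G, transversion), 22 (G/A, transition), 25 (G/C, transversion), 27 (A/T, transversion).
Of the 8 differences, 1 transition and 7 transversions, so the answer is 1.

1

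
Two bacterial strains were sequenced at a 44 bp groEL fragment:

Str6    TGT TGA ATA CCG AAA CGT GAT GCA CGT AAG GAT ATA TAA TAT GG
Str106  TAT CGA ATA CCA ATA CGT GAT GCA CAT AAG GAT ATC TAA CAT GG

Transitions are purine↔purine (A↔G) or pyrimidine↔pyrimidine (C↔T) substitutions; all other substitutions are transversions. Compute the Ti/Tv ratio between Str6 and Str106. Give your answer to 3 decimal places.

2.500

Mismatches occur at site 2 (G↔A, transition), site 4 (T↔C, transition), site 12 (G↔A, transition), site 14 (A↔T, transversion), site 26 (G↔A, transition), site 36 (A↔C, transversion), site 40 (T↔C, transition).
Of the 7 differences, 5 transitions and 2 transversions, so Ti/Tv = 5/2 = 2.500.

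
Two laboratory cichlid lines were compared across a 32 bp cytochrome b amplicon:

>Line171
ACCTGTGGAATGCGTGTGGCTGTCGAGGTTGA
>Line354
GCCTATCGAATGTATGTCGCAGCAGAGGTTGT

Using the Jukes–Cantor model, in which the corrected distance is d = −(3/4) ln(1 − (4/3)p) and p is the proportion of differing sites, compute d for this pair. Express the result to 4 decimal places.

Mismatches occur at site 1 (A→G), site 5 (G→A), site 7 (G→C), site 13 (C→T), site 14 (G→A), site 18 (G→C), site 21 (T→A), site 23 (T→C), site 24 (C→A), site 32 (A→T).
p = 10/32 = 0.312500.
d = −0.75 · ln(1 − (4/3)·0.312500) = −0.75 · ln(0.583333) = −0.75 · (-0.538997) = 0.4042.

0.4042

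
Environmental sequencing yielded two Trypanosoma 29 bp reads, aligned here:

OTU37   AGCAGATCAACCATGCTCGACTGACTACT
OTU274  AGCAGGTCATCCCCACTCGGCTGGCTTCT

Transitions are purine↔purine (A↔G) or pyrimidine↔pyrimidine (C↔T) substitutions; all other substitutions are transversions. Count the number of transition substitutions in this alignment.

Mismatches occur at site 6 (A↔G, transition), site 10 (A↔T, transversion), site 13 (A↔C, transversion), site 14 (T↔C, transition), site 15 (G↔A, transition), site 20 (A↔G, transition), site 24 (A↔G, transition), site 27 (A↔T, transversion).
Of the 8 differences, 5 transitions and 3 transversions, so the answer is 5.

5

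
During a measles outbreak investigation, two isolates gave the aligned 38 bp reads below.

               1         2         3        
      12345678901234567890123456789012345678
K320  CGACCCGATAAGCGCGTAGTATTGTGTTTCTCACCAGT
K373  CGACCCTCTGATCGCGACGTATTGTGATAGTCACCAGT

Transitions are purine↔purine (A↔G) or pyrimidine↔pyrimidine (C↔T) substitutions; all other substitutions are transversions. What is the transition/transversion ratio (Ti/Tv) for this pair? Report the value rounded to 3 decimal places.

Differing sites — 7:G/T (Tv); 8:A/C (Tv); 10:A/G (Ti); 12:G/T (Tv); 17:T/A (Tv); 18:A/C (Tv); 27:T/A (Tv); 29:T/A (Tv); 30:C/G (Tv).
Of the 9 differences, 1 transition and 8 transversions, so Ti/Tv = 1/8 = 0.125.

0.125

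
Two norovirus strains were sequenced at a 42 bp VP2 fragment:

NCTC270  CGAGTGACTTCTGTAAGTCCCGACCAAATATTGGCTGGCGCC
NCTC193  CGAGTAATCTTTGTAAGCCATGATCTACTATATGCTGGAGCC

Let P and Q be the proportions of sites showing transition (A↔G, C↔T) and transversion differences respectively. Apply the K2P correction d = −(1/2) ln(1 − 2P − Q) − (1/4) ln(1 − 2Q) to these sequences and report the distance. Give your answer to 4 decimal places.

0.4074

Mismatches occur at site 6 (G→A, transition), site 8 (C→T, transition), site 9 (T→C, transition), site 11 (C→T, transition), site 18 (T→C, transition), site 20 (C→A, transversion), site 21 (C→T, transition), site 24 (C→T, transition), site 26 (A→T, transversion), site 28 (A→C, transversion), site 32 (T→A, transversion), site 33 (G→T, transversion), site 39 (C→A, transversion).
Of the 13 differences, 7 transitions and 6 transversions over 42 sites: P = 7/42 = 0.166667, Q = 6/42 = 0.142857.
d = −0.5·ln(0.523809) − 0.25·ln(0.714286) = −0.5·(-0.646628) − 0.25·(-0.336472) = 0.4074.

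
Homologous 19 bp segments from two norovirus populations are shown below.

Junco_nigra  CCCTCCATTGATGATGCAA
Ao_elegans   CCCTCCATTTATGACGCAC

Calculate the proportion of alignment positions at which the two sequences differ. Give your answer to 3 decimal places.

Differing sites — 10:G/T; 15:T/C; 19:A/C.
There are 3 differences over 19 sites, so p = 3/19 = 0.158.

0.158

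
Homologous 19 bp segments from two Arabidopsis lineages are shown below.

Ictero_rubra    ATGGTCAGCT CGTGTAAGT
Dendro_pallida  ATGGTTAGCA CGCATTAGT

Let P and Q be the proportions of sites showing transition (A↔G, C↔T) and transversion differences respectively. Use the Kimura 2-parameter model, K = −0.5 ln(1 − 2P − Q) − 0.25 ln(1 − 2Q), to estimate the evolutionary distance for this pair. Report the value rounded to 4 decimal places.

The sequences differ at positions 6 (C/T, transition), 10 (T/A, transversion), 13 (T/C, transition), 14 (G/A, transition), 16 (A/T, transversion).
Of the 5 differences, 3 transitions and 2 transversions over 19 sites: P = 3/19 = 0.157895, Q = 2/19 = 0.105263.
d = −0.5·ln(0.578947) − 0.25·ln(0.789474) = −0.5·(-0.546544) − 0.25·(-0.236388) = 0.3324.

0.3324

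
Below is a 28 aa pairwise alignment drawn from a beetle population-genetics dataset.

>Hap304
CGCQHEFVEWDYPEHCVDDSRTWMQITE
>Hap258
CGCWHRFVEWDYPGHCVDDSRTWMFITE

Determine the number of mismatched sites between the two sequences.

4

The sequences differ at positions 4 (Q/W), 6 (E/R), 14 (E/G), 25 (Q/F).
That gives 4 mismatches out of 28 aligned sites, so the Hamming distance is 4.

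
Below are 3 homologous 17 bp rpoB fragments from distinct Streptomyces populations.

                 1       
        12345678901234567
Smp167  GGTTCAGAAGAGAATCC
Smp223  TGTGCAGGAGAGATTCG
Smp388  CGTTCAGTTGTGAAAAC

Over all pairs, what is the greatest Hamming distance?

9

Pairwise Hamming distances:
  Smp167 vs Smp223: 5
  Smp167 vs Smp388: 6
  Smp223 vs Smp388: 9
The largest is 9, between Smp223 and Smp388.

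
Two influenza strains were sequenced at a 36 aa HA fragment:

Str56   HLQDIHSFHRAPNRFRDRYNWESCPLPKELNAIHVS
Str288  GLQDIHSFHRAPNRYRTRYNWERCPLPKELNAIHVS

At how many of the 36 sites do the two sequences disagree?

4

The sequences differ at positions 1 (H/G), 15 (F/Y), 17 (D/T), 23 (S/R).
That gives 4 mismatches out of 36 aligned sites, so the Hamming distance is 4.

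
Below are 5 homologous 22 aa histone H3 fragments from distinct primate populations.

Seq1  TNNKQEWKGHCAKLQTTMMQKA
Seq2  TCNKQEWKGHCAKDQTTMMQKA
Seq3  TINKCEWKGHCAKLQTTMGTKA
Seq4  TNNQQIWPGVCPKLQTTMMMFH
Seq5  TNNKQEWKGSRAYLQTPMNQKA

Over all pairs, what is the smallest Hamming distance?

2

Pairwise Hamming distances:
  Seq1 vs Seq2: 2
  Seq1 vs Seq3: 4
  Seq1 vs Seq4: 8
  Seq1 vs Seq5: 5
  Seq2 vs Seq3: 5
  Seq2 vs Seq4: 10
  Seq2 vs Seq5: 7
  Seq3 vs Seq4: 11
  Seq3 vs Seq5: 8
  Seq4 vs Seq5: 12
The smallest is 2, between Seq1 and Seq2.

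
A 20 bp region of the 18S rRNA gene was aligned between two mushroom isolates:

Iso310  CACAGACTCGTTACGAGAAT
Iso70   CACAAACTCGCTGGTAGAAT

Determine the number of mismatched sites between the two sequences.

Differing sites — 5:G/A; 11:T/C; 13:A/G; 14:C/G; 15:G/T.
That gives 5 mismatches out of 20 aligned sites, so the Hamming distance is 5.

5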